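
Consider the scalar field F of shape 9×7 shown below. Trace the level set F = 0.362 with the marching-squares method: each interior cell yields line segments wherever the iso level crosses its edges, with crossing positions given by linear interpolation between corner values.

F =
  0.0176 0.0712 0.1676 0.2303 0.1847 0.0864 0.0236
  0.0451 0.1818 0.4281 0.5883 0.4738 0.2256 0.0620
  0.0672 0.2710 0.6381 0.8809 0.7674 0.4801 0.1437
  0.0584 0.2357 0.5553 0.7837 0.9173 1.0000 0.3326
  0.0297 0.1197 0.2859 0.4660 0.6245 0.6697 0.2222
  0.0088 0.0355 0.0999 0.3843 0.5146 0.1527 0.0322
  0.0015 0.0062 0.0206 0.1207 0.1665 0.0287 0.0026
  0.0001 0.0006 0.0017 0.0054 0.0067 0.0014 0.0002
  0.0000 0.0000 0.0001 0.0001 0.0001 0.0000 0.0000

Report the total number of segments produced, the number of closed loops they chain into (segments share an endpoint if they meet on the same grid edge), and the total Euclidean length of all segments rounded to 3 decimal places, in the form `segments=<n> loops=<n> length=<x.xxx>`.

segments=18 loops=1 length=14.701

cell (0,1): code 0100 → (0.746,2.000)–(1.000,1.732)
cell (0,2): code 1100 → (0.368,3.000)–(0.746,2.000)
cell (0,3): code 1100 → (0.613,4.000)–(0.368,3.000)
cell (0,4): code 1000 → (1.000,4.450)–(0.613,4.000)
cell (1,1): code 0110 → (1.000,1.732)–(2.000,1.248)
cell (1,4): code 1101 → (1.536,5.000)–(1.000,4.450)
cell (1,5): code 1000 → (2.000,5.351)–(1.536,5.000)
cell (2,1): code 0110 → (2.000,1.248)–(3.000,1.395)
cell (2,5): code 1001 → (3.000,5.956)–(2.000,5.351)
cell (3,1): code 0010 → (3.000,1.395)–(3.718,2.000)
cell (3,2): code 0111 → (3.718,2.000)–(4.000,2.423)
cell (3,5): code 1001 → (4.000,5.688)–(3.000,5.956)
cell (4,2): code 0110 → (4.000,2.423)–(5.000,2.922)
cell (4,4): code 1011 → (5.000,4.422)–(4.595,5.000)
cell (4,5): code 0001 → (4.595,5.000)–(4.000,5.688)
cell (5,2): code 0010 → (5.000,2.922)–(5.085,3.000)
cell (5,3): code 0011 → (5.085,3.000)–(5.438,4.000)
cell (5,4): code 0001 → (5.438,4.000)–(5.000,4.422)
total: 18 segments, chained into 1 closed loop(s), length Σ = 14.701119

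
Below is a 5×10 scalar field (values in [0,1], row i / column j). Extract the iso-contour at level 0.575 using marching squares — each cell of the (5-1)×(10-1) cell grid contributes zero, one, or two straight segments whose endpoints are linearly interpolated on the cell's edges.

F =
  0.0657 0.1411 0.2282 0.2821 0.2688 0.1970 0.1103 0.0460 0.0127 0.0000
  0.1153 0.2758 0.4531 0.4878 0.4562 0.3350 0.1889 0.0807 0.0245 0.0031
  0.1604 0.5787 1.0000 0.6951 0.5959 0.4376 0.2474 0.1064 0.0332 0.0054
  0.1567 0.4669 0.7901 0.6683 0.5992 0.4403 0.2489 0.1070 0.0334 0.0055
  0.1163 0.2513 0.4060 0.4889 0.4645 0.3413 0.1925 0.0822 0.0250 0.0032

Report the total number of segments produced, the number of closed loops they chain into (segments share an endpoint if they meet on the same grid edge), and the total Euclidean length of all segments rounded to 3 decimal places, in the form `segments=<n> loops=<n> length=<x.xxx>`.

cell (1,0): code 0100 → (1.988,1.000)–(2.000,0.991)
cell (1,1): code 1100 → (1.223,2.000)–(1.988,1.000)
cell (1,2): code 1100 → (1.421,3.000)–(1.223,2.000)
cell (1,3): code 1100 → (1.850,4.000)–(1.421,3.000)
cell (1,4): code 1000 → (2.000,4.132)–(1.850,4.000)
cell (2,0): code 0010 → (2.000,0.991)–(2.033,1.000)
cell (2,1): code 0111 → (2.033,1.000)–(3.000,1.334)
cell (2,4): code 1001 → (3.000,4.152)–(2.000,4.132)
cell (3,1): code 0010 → (3.000,1.334)–(3.560,2.000)
cell (3,2): code 0011 → (3.560,2.000)–(3.520,3.000)
cell (3,3): code 0011 → (3.520,3.000)–(3.180,4.000)
cell (3,4): code 0001 → (3.180,4.000)–(3.000,4.152)
total: 12 segments, chained into 1 closed loop(s), length Σ = 8.801453

segments=12 loops=1 length=8.801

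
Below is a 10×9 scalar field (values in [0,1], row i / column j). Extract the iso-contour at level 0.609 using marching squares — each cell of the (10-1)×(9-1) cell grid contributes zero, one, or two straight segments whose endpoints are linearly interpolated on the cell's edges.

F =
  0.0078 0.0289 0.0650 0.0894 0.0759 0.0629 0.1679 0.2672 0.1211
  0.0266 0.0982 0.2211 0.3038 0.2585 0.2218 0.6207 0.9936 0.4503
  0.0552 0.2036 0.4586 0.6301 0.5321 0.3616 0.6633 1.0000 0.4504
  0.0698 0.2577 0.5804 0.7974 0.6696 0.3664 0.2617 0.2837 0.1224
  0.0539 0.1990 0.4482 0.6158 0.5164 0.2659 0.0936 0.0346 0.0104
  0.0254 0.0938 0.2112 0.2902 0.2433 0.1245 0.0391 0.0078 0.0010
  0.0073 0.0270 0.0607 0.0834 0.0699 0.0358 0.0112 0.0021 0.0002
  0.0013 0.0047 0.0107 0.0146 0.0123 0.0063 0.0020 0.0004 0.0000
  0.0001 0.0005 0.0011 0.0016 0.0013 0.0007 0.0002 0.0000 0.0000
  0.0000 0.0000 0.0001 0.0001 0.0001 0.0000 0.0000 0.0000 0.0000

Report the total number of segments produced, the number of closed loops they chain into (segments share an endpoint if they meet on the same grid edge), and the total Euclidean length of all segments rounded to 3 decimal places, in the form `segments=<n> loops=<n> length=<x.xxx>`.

cell (0,5): code 0100 → (0.974,6.000)–(1.000,5.971)
cell (0,6): code 1100 → (0.471,7.000)–(0.974,6.000)
cell (0,7): code 1000 → (1.000,7.708)–(0.471,7.000)
cell (1,2): code 0100 → (1.935,3.000)–(2.000,2.877)
cell (1,3): code 1000 → (2.000,3.215)–(1.935,3.000)
cell (1,5): code 0110 → (1.000,5.971)–(2.000,5.820)
cell (1,7): code 1001 → (2.000,7.711)–(1.000,7.708)
cell (2,2): code 0110 → (2.000,2.877)–(3.000,2.132)
cell (2,3): code 1101 → (2.559,4.000)–(2.000,3.215)
cell (2,4): code 1000 → (3.000,4.200)–(2.559,4.000)
cell (2,5): code 0010 → (2.000,5.820)–(2.135,6.000)
cell (2,6): code 0011 → (2.135,6.000)–(2.546,7.000)
cell (2,7): code 0001 → (2.546,7.000)–(2.000,7.711)
cell (3,2): code 0110 → (3.000,2.132)–(4.000,2.959)
cell (3,3): code 1011 → (4.000,3.068)–(3.396,4.000)
cell (3,4): code 0001 → (3.396,4.000)–(3.000,4.200)
cell (4,2): code 0010 → (4.000,2.959)–(4.021,3.000)
cell (4,3): code 0001 → (4.021,3.000)–(4.000,3.068)
total: 18 segments, chained into 2 closed loop(s), length Σ = 12.284235

segments=18 loops=2 length=12.284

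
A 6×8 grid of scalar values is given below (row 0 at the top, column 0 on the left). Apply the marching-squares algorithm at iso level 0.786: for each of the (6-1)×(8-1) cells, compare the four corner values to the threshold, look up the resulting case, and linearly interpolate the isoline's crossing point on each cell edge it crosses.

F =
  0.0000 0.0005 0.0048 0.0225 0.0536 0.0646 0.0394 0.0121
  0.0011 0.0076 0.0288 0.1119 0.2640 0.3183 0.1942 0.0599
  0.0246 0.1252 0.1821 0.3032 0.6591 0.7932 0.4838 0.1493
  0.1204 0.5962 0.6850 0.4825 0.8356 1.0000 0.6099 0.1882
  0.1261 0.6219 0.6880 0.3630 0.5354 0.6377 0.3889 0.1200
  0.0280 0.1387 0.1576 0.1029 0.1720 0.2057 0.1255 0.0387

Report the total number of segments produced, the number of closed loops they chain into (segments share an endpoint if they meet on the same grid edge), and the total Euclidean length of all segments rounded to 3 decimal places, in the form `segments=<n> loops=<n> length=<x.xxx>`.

segments=8 loops=1 length=4.825

cell (1,4): code 0100 → (1.985,5.000)–(2.000,4.946)
cell (1,5): code 1000 → (2.000,5.023)–(1.985,5.000)
cell (2,3): code 0100 → (2.719,4.000)–(3.000,3.860)
cell (2,4): code 1110 → (2.000,4.946)–(2.719,4.000)
cell (2,5): code 1001 → (3.000,5.549)–(2.000,5.023)
cell (3,3): code 0010 → (3.000,3.860)–(3.165,4.000)
cell (3,4): code 0011 → (3.165,4.000)–(3.591,5.000)
cell (3,5): code 0001 → (3.591,5.000)–(3.000,5.549)
total: 8 segments, chained into 1 closed loop(s), length Σ = 4.825499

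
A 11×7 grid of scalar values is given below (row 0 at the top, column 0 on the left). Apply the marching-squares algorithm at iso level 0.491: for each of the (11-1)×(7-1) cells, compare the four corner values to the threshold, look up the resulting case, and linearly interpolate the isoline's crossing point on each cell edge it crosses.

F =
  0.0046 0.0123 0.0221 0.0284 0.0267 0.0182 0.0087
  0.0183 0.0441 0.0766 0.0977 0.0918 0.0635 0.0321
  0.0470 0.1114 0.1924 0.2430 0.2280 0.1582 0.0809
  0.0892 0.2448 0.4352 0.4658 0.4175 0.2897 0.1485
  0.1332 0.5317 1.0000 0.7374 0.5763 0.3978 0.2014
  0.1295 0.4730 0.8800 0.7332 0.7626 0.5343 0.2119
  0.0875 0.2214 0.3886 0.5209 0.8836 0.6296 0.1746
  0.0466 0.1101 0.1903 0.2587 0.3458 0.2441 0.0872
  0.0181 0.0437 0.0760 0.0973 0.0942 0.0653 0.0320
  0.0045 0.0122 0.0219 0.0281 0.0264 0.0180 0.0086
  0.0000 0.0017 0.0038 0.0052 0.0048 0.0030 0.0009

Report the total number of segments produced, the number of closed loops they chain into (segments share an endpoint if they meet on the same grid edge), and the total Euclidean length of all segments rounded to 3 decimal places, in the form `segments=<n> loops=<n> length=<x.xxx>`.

cell (3,0): code 0100 → (3.858,1.000)–(4.000,0.898)
cell (3,1): code 1100 → (3.099,2.000)–(3.858,1.000)
cell (3,2): code 1100 → (3.093,3.000)–(3.099,2.000)
cell (3,3): code 1100 → (3.463,4.000)–(3.093,3.000)
cell (3,4): code 1000 → (4.000,4.478)–(3.463,4.000)
cell (4,0): code 0010 → (4.000,0.898)–(4.693,1.000)
cell (4,1): code 0111 → (4.693,1.000)–(5.000,1.044)
cell (4,4): code 1101 → (4.683,5.000)–(4.000,4.478)
cell (4,5): code 1000 → (5.000,5.134)–(4.683,5.000)
cell (5,1): code 0010 → (5.000,1.044)–(5.792,2.000)
cell (5,2): code 0111 → (5.792,2.000)–(6.000,2.774)
cell (5,5): code 1001 → (6.000,5.305)–(5.000,5.134)
cell (6,2): code 0010 → (6.000,2.774)–(6.114,3.000)
cell (6,3): code 0011 → (6.114,3.000)–(6.730,4.000)
cell (6,4): code 0011 → (6.730,4.000)–(6.360,5.000)
cell (6,5): code 0001 → (6.360,5.000)–(6.000,5.305)
total: 16 segments, chained into 1 closed loop(s), length Σ = 12.452622

segments=16 loops=1 length=12.453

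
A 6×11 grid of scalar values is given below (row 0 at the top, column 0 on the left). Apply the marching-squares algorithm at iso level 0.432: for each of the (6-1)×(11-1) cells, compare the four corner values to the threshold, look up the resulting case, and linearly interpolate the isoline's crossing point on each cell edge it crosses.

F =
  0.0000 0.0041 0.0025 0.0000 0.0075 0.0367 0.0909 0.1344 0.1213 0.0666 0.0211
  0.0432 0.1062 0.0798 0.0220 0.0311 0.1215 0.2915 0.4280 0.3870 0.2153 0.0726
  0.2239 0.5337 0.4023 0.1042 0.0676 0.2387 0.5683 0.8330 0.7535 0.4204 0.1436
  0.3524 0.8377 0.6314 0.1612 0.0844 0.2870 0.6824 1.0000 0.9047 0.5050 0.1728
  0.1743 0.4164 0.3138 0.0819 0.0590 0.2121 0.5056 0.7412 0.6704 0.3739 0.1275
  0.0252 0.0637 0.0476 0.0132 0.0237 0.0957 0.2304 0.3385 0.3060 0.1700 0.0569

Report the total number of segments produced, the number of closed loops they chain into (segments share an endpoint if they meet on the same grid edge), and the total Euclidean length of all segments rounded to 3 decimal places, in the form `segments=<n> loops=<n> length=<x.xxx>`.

segments=22 loops=2 length=18.461

cell (1,0): code 0100 → (1.762,1.000)–(2.000,0.672)
cell (1,1): code 1000 → (2.000,1.774)–(1.762,1.000)
cell (1,5): code 0100 → (1.508,6.000)–(2.000,5.586)
cell (1,6): code 1100 → (1.010,7.000)–(1.508,6.000)
cell (1,7): code 1100 → (1.123,8.000)–(1.010,7.000)
cell (1,8): code 1000 → (2.000,8.965)–(1.123,8.000)
cell (2,0): code 0110 → (2.000,0.672)–(3.000,0.164)
cell (2,1): code 1101 → (2.130,2.000)–(2.000,1.774)
cell (2,2): code 1000 → (3.000,2.424)–(2.130,2.000)
cell (2,5): code 0110 → (2.000,5.586)–(3.000,5.367)
cell (2,8): code 1101 → (2.137,9.000)–(2.000,8.965)
cell (2,9): code 1000 → (3.000,9.220)–(2.137,9.000)
cell (3,0): code 0010 → (3.000,0.164)–(3.963,1.000)
cell (3,1): code 0011 → (3.963,1.000)–(3.628,2.000)
cell (3,2): code 0001 → (3.628,2.000)–(3.000,2.424)
cell (3,5): code 0110 → (3.000,5.367)–(4.000,5.749)
cell (3,8): code 1011 → (4.000,8.804)–(3.557,9.000)
cell (3,9): code 0001 → (3.557,9.000)–(3.000,9.220)
cell (4,5): code 0010 → (4.000,5.749)–(4.267,6.000)
cell (4,6): code 0011 → (4.267,6.000)–(4.768,7.000)
cell (4,7): code 0011 → (4.768,7.000)–(4.654,8.000)
cell (4,8): code 0001 → (4.654,8.000)–(4.000,8.804)
total: 22 segments, chained into 2 closed loop(s), length Σ = 18.460955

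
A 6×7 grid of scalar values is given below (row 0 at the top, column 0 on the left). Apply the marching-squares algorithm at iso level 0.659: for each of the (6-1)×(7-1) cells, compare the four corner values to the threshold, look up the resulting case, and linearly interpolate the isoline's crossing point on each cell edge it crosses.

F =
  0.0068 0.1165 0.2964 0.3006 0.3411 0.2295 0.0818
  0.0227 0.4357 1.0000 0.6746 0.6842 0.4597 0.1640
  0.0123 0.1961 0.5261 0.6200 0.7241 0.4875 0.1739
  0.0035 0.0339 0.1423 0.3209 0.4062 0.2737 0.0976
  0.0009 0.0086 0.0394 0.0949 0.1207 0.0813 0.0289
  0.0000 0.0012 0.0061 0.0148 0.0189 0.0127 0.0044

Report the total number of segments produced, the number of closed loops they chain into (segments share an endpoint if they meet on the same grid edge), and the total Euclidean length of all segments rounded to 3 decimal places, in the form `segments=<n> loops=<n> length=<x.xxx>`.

cell (0,1): code 0100 → (0.515,2.000)–(1.000,1.396)
cell (0,2): code 1100 → (0.958,3.000)–(0.515,2.000)
cell (0,3): code 1100 → (0.927,4.000)–(0.958,3.000)
cell (0,4): code 1000 → (1.000,4.112)–(0.927,4.000)
cell (1,1): code 0010 → (1.000,1.396)–(1.720,2.000)
cell (1,2): code 0011 → (1.720,2.000)–(1.286,3.000)
cell (1,3): code 0111 → (1.286,3.000)–(2.000,3.375)
cell (1,4): code 1001 → (2.000,4.275)–(1.000,4.112)
cell (2,3): code 0010 → (2.000,3.375)–(2.205,4.000)
cell (2,4): code 0001 → (2.205,4.000)–(2.000,4.275)
total: 10 segments, chained into 1 closed loop(s), length Σ = 7.853464

segments=10 loops=1 length=7.853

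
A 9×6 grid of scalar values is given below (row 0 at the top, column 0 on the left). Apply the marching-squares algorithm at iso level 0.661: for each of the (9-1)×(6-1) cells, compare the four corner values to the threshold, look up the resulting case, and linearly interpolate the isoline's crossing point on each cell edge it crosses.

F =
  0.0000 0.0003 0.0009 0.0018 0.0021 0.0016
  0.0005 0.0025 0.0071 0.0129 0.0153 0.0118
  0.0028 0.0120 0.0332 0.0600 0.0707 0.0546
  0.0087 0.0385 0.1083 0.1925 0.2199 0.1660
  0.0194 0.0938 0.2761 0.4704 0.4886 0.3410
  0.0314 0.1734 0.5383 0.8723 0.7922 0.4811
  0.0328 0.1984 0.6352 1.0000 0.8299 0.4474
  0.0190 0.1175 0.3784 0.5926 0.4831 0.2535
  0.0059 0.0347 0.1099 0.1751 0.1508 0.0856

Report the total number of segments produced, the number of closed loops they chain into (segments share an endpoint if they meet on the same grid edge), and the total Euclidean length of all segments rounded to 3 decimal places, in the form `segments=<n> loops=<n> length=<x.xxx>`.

cell (4,2): code 0100 → (4.474,3.000)–(5.000,2.367)
cell (4,3): code 1100 → (4.568,4.000)–(4.474,3.000)
cell (4,4): code 1000 → (5.000,4.422)–(4.568,4.000)
cell (5,2): code 0110 → (5.000,2.367)–(6.000,2.071)
cell (5,4): code 1001 → (6.000,4.442)–(5.000,4.422)
cell (6,2): code 0010 → (6.000,2.071)–(6.832,3.000)
cell (6,3): code 0011 → (6.832,3.000)–(6.487,4.000)
cell (6,4): code 0001 → (6.487,4.000)–(6.000,4.442)
total: 8 segments, chained into 1 closed loop(s), length Σ = 7.436695

segments=8 loops=1 length=7.437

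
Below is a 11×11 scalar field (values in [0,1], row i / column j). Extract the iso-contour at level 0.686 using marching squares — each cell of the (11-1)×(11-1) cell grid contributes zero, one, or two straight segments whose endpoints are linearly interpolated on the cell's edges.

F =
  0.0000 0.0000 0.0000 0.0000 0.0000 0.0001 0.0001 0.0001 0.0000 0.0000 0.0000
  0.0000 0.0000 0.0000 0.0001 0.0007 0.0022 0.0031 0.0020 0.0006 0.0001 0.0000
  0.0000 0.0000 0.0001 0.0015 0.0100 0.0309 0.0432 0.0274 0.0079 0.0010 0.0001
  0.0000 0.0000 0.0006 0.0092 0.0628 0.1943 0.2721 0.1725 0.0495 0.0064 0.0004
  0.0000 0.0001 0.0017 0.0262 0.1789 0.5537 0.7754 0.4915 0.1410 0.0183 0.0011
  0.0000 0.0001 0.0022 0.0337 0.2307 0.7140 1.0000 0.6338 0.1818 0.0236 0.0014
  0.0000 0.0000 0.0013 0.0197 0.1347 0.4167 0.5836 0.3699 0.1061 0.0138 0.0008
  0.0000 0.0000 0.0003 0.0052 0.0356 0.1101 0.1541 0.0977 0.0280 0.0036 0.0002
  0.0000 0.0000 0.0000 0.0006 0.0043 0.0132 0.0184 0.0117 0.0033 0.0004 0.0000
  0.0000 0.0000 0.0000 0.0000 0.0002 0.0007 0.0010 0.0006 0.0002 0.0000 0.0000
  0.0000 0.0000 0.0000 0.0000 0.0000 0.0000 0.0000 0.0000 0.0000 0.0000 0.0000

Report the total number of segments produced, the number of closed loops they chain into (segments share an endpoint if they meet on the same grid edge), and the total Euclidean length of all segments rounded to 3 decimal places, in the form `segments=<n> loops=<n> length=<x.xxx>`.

segments=8 loops=1 length=5.593

cell (3,5): code 0100 → (3.822,6.000)–(4.000,5.597)
cell (3,6): code 1000 → (4.000,6.315)–(3.822,6.000)
cell (4,4): code 0100 → (4.825,5.000)–(5.000,4.942)
cell (4,5): code 1110 → (4.000,5.597)–(4.825,5.000)
cell (4,6): code 1001 → (5.000,6.857)–(4.000,6.315)
cell (5,4): code 0010 → (5.000,4.942)–(5.094,5.000)
cell (5,5): code 0011 → (5.094,5.000)–(5.754,6.000)
cell (5,6): code 0001 → (5.754,6.000)–(5.000,6.857)
total: 8 segments, chained into 1 closed loop(s), length Σ = 5.592936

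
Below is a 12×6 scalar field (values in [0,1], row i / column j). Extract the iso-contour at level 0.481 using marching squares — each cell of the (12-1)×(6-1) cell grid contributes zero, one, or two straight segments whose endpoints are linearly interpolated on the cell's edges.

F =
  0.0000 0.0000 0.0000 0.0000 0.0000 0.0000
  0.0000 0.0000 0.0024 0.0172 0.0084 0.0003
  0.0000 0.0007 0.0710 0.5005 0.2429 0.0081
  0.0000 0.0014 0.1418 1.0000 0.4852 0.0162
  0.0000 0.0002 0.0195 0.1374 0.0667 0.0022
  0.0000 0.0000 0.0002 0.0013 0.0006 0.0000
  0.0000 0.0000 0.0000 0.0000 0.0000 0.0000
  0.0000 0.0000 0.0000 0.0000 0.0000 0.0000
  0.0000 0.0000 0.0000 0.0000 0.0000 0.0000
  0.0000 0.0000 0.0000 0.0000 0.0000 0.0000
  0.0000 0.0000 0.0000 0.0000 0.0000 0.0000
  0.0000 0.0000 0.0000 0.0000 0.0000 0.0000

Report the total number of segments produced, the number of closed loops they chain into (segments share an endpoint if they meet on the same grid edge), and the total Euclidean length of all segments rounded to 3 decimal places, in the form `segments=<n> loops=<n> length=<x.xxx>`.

cell (1,2): code 0100 → (1.960,3.000)–(2.000,2.955)
cell (1,3): code 1000 → (2.000,3.076)–(1.960,3.000)
cell (2,2): code 0110 → (2.000,2.955)–(3.000,2.395)
cell (2,3): code 1101 → (2.983,4.000)–(2.000,3.076)
cell (2,4): code 1000 → (3.000,4.009)–(2.983,4.000)
cell (3,2): code 0010 → (3.000,2.395)–(3.602,3.000)
cell (3,3): code 0011 → (3.602,3.000)–(3.010,4.000)
cell (3,4): code 0001 → (3.010,4.000)–(3.000,4.009)
total: 8 segments, chained into 1 closed loop(s), length Σ = 4.689330

segments=8 loops=1 length=4.689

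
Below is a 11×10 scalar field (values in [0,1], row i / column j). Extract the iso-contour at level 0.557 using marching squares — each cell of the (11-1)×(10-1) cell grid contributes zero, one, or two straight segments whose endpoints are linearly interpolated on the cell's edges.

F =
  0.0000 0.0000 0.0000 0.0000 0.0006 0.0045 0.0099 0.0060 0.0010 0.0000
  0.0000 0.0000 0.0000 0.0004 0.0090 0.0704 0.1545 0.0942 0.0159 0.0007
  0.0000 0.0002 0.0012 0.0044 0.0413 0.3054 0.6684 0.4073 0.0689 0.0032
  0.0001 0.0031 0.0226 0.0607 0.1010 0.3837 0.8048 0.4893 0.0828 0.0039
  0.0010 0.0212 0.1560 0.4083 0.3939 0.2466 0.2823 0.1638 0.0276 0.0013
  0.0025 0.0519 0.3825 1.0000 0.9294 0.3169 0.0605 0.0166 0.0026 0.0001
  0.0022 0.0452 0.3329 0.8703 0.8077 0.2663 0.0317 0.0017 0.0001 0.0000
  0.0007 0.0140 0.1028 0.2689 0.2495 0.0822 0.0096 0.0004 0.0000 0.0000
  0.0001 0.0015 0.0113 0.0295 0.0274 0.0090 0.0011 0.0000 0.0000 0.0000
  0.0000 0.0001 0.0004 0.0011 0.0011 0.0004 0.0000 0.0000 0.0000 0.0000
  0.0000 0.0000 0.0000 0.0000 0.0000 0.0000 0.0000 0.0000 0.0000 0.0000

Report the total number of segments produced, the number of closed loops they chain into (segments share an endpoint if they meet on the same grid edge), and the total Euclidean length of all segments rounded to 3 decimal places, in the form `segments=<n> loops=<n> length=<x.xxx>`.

segments=14 loops=2 length=12.040

cell (1,5): code 0100 → (1.783,6.000)–(2.000,5.693)
cell (1,6): code 1000 → (2.000,6.427)–(1.783,6.000)
cell (2,5): code 0110 → (2.000,5.693)–(3.000,5.412)
cell (2,6): code 1001 → (3.000,6.785)–(2.000,6.427)
cell (3,5): code 0010 → (3.000,5.412)–(3.474,6.000)
cell (3,6): code 0001 → (3.474,6.000)–(3.000,6.785)
cell (4,2): code 0100 → (4.251,3.000)–(5.000,2.283)
cell (4,3): code 1100 → (4.305,4.000)–(4.251,3.000)
cell (4,4): code 1000 → (5.000,4.608)–(4.305,4.000)
cell (5,2): code 0110 → (5.000,2.283)–(6.000,2.417)
cell (5,4): code 1001 → (6.000,4.463)–(5.000,4.608)
cell (6,2): code 0010 → (6.000,2.417)–(6.521,3.000)
cell (6,3): code 0011 → (6.521,3.000)–(6.449,4.000)
cell (6,4): code 0001 → (6.449,4.000)–(6.000,4.463)
total: 14 segments, chained into 2 closed loop(s), length Σ = 12.039883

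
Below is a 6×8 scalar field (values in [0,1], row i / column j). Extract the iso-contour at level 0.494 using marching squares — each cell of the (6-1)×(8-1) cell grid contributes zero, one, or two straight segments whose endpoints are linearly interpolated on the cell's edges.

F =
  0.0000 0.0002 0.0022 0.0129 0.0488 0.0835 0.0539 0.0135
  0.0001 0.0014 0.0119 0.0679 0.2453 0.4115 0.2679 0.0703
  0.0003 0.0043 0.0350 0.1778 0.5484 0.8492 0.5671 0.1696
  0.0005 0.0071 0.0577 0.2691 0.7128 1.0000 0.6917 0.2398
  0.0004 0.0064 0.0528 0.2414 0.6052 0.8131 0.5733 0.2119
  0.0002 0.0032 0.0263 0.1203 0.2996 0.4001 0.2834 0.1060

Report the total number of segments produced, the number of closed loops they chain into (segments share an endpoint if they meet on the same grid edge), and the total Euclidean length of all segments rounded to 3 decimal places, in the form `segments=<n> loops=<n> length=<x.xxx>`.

segments=12 loops=1 length=10.025

cell (1,3): code 0100 → (1.821,4.000)–(2.000,3.853)
cell (1,4): code 1100 → (1.188,5.000)–(1.821,4.000)
cell (1,5): code 1100 → (1.756,6.000)–(1.188,5.000)
cell (1,6): code 1000 → (2.000,6.184)–(1.756,6.000)
cell (2,3): code 0110 → (2.000,3.853)–(3.000,3.507)
cell (2,6): code 1001 → (3.000,6.437)–(2.000,6.184)
cell (3,3): code 0110 → (3.000,3.507)–(4.000,3.694)
cell (3,6): code 1001 → (4.000,6.219)–(3.000,6.437)
cell (4,3): code 0010 → (4.000,3.694)–(4.364,4.000)
cell (4,4): code 0011 → (4.364,4.000)–(4.773,5.000)
cell (4,5): code 0011 → (4.773,5.000)–(4.274,6.000)
cell (4,6): code 0001 → (4.274,6.000)–(4.000,6.219)
total: 12 segments, chained into 1 closed loop(s), length Σ = 10.024996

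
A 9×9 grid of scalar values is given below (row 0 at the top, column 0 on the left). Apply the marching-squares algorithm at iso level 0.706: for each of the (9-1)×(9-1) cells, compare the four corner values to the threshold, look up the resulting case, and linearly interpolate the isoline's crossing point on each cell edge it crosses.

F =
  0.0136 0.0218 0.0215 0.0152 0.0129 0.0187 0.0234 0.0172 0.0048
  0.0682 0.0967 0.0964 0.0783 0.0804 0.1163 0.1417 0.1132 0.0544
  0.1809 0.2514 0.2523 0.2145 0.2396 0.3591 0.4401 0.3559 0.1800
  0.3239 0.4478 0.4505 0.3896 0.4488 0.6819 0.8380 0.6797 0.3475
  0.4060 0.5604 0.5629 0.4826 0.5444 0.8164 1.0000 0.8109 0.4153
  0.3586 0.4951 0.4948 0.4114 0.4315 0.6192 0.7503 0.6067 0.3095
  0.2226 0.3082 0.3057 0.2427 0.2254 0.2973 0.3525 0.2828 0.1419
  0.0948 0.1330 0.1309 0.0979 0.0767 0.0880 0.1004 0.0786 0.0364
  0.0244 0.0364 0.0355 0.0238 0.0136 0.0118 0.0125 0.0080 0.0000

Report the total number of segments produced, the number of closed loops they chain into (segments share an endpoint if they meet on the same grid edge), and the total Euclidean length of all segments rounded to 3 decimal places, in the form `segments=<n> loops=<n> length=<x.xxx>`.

segments=12 loops=1 length=7.655

cell (2,5): code 0100 → (2.668,6.000)–(3.000,5.154)
cell (2,6): code 1000 → (3.000,6.834)–(2.668,6.000)
cell (3,4): code 0100 → (3.179,5.000)–(4.000,4.594)
cell (3,5): code 1110 → (3.000,5.154)–(3.179,5.000)
cell (3,6): code 1101 → (3.200,7.000)–(3.000,6.834)
cell (3,7): code 1000 → (4.000,7.265)–(3.200,7.000)
cell (4,4): code 0010 → (4.000,4.594)–(4.560,5.000)
cell (4,5): code 0111 → (4.560,5.000)–(5.000,5.662)
cell (4,6): code 1011 → (5.000,6.308)–(4.514,7.000)
cell (4,7): code 0001 → (4.514,7.000)–(4.000,7.265)
cell (5,5): code 0010 → (5.000,5.662)–(5.111,6.000)
cell (5,6): code 0001 → (5.111,6.000)–(5.000,6.308)
total: 12 segments, chained into 1 closed loop(s), length Σ = 7.654508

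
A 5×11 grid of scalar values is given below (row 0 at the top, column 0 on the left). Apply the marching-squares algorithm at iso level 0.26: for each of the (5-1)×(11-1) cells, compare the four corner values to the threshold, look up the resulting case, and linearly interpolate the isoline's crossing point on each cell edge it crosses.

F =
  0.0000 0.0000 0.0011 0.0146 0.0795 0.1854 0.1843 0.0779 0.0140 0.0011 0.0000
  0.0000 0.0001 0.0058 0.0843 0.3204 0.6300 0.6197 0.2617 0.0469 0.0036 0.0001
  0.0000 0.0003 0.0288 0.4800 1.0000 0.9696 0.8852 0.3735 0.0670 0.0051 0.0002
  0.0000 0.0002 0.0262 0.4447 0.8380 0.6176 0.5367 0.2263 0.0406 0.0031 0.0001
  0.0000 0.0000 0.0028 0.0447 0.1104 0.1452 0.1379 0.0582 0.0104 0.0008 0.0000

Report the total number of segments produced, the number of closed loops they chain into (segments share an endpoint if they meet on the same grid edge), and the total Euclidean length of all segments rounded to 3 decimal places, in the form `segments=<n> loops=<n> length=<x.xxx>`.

segments=16 loops=1 length=13.423

cell (0,3): code 0100 → (0.749,4.000)–(1.000,3.744)
cell (0,4): code 1100 → (0.168,5.000)–(0.749,4.000)
cell (0,5): code 1100 → (0.174,6.000)–(0.168,5.000)
cell (0,6): code 1100 → (0.991,7.000)–(0.174,6.000)
cell (0,7): code 1000 → (1.000,7.008)–(0.991,7.000)
cell (1,2): code 0100 → (1.444,3.000)–(2.000,2.512)
cell (1,3): code 1110 → (1.000,3.744)–(1.444,3.000)
cell (1,7): code 1001 → (2.000,7.370)–(1.000,7.008)
cell (2,2): code 0110 → (2.000,2.512)–(3.000,2.559)
cell (2,6): code 1011 → (3.000,6.891)–(2.771,7.000)
cell (2,7): code 0001 → (2.771,7.000)–(2.000,7.370)
cell (3,2): code 0010 → (3.000,2.559)–(3.462,3.000)
cell (3,3): code 0011 → (3.462,3.000)–(3.794,4.000)
cell (3,4): code 0011 → (3.794,4.000)–(3.757,5.000)
cell (3,5): code 0011 → (3.757,5.000)–(3.694,6.000)
cell (3,6): code 0001 → (3.694,6.000)–(3.000,6.891)
total: 16 segments, chained into 1 closed loop(s), length Σ = 13.422874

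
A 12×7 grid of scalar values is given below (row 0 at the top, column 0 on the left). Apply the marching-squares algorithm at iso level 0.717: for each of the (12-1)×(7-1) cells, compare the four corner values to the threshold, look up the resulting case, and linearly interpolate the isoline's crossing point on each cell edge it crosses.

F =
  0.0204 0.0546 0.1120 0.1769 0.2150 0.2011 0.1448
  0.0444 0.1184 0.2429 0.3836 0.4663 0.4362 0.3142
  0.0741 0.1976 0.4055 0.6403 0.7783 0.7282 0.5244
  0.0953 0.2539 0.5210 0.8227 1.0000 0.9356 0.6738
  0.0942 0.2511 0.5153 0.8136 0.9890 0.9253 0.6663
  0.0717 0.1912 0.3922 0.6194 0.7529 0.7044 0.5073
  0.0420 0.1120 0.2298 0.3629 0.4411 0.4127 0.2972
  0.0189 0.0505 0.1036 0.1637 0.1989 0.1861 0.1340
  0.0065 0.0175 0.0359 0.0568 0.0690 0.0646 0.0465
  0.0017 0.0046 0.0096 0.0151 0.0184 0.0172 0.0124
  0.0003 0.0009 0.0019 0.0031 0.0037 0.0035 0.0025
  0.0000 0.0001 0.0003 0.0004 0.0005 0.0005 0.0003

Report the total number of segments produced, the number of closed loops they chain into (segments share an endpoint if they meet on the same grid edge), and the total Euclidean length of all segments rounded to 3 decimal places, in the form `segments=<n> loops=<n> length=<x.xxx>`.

segments=14 loops=1 length=10.236

cell (1,3): code 0100 → (1.804,4.000)–(2.000,3.556)
cell (1,4): code 1100 → (1.962,5.000)–(1.804,4.000)
cell (1,5): code 1000 → (2.000,5.055)–(1.962,5.000)
cell (2,2): code 0100 → (2.421,3.000)–(3.000,2.650)
cell (2,3): code 1110 → (2.000,3.556)–(2.421,3.000)
cell (2,5): code 1001 → (3.000,5.835)–(2.000,5.055)
cell (3,2): code 0110 → (3.000,2.650)–(4.000,2.676)
cell (3,5): code 1001 → (4.000,5.804)–(3.000,5.835)
cell (4,2): code 0010 → (4.000,2.676)–(4.497,3.000)
cell (4,3): code 0111 → (4.497,3.000)–(5.000,3.731)
cell (4,4): code 1011 → (5.000,4.740)–(4.943,5.000)
cell (4,5): code 0001 → (4.943,5.000)–(4.000,5.804)
cell (5,3): code 0010 → (5.000,3.731)–(5.115,4.000)
cell (5,4): code 0001 → (5.115,4.000)–(5.000,4.740)
total: 14 segments, chained into 1 closed loop(s), length Σ = 10.236026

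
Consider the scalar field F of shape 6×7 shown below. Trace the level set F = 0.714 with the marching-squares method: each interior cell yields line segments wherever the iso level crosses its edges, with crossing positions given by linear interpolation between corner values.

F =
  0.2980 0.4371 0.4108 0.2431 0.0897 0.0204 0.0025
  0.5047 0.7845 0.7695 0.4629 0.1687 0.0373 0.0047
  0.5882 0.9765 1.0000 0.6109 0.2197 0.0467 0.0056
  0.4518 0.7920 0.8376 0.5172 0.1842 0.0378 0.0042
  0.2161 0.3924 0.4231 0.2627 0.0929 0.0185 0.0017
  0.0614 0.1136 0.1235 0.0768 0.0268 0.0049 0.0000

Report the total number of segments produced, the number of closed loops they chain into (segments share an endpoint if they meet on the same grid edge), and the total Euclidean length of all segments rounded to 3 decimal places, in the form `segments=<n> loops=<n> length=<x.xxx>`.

cell (0,0): code 0100 → (0.797,1.000)–(1.000,0.748)
cell (0,1): code 1100 → (0.845,2.000)–(0.797,1.000)
cell (0,2): code 1000 → (1.000,2.181)–(0.845,2.000)
cell (1,0): code 0110 → (1.000,0.748)–(2.000,0.324)
cell (1,2): code 1001 → (2.000,2.735)–(1.000,2.181)
cell (2,0): code 0110 → (2.000,0.324)–(3.000,0.771)
cell (2,2): code 1001 → (3.000,2.386)–(2.000,2.735)
cell (3,0): code 0010 → (3.000,0.771)–(3.195,1.000)
cell (3,1): code 0011 → (3.195,1.000)–(3.298,2.000)
cell (3,2): code 0001 → (3.298,2.000)–(3.000,2.386)
total: 10 segments, chained into 1 closed loop(s), length Σ = 7.740704

segments=10 loops=1 length=7.741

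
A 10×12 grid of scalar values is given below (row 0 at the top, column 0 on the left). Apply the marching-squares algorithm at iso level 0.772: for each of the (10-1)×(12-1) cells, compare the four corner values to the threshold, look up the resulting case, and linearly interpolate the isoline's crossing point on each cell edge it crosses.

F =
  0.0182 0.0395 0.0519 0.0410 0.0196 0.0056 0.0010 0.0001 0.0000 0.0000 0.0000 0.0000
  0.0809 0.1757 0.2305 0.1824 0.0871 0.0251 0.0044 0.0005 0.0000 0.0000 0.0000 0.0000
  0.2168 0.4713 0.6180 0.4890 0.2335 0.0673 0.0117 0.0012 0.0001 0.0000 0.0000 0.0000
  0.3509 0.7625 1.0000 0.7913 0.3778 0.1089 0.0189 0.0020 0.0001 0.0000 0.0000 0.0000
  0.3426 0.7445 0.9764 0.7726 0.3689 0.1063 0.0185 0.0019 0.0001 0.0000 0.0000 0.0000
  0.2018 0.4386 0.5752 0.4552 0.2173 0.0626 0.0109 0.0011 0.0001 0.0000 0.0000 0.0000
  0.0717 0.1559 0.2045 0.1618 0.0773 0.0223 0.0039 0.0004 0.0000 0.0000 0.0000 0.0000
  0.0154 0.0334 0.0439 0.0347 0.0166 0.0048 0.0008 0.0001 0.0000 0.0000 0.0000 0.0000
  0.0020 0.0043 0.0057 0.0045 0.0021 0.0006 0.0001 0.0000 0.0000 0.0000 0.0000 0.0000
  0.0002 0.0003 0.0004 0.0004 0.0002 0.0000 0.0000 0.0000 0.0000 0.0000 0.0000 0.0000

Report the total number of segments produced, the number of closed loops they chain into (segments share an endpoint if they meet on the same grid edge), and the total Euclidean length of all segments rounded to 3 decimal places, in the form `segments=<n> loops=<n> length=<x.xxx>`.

segments=8 loops=1 length=6.489

cell (2,1): code 0100 → (2.403,2.000)–(3.000,1.040)
cell (2,2): code 1100 → (2.936,3.000)–(2.403,2.000)
cell (2,3): code 1000 → (3.000,3.047)–(2.936,3.000)
cell (3,1): code 0110 → (3.000,1.040)–(4.000,1.119)
cell (3,3): code 1001 → (4.000,3.001)–(3.000,3.047)
cell (4,1): code 0010 → (4.000,1.119)–(4.509,2.000)
cell (4,2): code 0011 → (4.509,2.000)–(4.002,3.000)
cell (4,3): code 0001 → (4.002,3.000)–(4.000,3.001)
total: 8 segments, chained into 1 closed loop(s), length Σ = 6.488702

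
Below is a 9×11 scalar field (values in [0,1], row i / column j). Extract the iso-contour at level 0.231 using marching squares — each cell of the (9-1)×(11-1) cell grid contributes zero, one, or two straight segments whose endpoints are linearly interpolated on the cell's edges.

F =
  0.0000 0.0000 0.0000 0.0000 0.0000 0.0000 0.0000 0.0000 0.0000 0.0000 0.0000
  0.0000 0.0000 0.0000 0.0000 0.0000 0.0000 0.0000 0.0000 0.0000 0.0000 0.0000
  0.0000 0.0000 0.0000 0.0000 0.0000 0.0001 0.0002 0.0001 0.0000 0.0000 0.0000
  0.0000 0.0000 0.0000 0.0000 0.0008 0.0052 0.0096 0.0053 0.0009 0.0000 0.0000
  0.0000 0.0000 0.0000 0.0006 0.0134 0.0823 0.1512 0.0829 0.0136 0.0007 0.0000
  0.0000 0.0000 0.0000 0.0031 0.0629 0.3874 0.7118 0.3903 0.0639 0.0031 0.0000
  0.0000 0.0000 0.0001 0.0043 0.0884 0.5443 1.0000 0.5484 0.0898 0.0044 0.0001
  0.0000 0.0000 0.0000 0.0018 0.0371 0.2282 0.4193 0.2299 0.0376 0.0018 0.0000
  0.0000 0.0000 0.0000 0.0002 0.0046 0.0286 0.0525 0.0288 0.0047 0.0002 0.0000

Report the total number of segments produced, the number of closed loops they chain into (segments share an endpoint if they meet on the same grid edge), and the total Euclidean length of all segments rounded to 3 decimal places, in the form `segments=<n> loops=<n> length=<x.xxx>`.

segments=12 loops=1 length=10.244

cell (4,4): code 0100 → (4.487,5.000)–(5.000,4.518)
cell (4,5): code 1100 → (4.142,6.000)–(4.487,5.000)
cell (4,6): code 1100 → (4.482,7.000)–(4.142,6.000)
cell (4,7): code 1000 → (5.000,7.488)–(4.482,7.000)
cell (5,4): code 0110 → (5.000,4.518)–(6.000,4.313)
cell (5,7): code 1001 → (6.000,7.692)–(5.000,7.488)
cell (6,4): code 0010 → (6.000,4.313)–(6.991,5.000)
cell (6,5): code 0111 → (6.991,5.000)–(7.000,5.015)
cell (6,6): code 1011 → (7.000,6.994)–(6.997,7.000)
cell (6,7): code 0001 → (6.997,7.000)–(6.000,7.692)
cell (7,5): code 0010 → (7.000,5.015)–(7.513,6.000)
cell (7,6): code 0001 → (7.513,6.000)–(7.000,6.994)
total: 12 segments, chained into 1 closed loop(s), length Σ = 10.244044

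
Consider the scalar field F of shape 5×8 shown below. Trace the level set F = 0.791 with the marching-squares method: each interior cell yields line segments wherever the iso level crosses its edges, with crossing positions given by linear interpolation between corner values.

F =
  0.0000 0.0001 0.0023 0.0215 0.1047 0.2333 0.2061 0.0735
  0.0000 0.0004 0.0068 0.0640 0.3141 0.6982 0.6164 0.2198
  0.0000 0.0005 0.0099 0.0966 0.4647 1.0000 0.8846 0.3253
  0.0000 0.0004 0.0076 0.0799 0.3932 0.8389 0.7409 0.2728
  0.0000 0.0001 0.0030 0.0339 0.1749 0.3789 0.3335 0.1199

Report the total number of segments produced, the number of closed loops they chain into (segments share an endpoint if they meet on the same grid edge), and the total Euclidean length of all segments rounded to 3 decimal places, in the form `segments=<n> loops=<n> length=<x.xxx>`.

cell (1,4): code 0100 → (1.307,5.000)–(2.000,4.610)
cell (1,5): code 1100 → (1.651,6.000)–(1.307,5.000)
cell (1,6): code 1000 → (2.000,6.167)–(1.651,6.000)
cell (2,4): code 0110 → (2.000,4.610)–(3.000,4.893)
cell (2,5): code 1011 → (3.000,5.489)–(2.651,6.000)
cell (2,6): code 0001 → (2.651,6.000)–(2.000,6.167)
cell (3,4): code 0010 → (3.000,4.893)–(3.104,5.000)
cell (3,5): code 0001 → (3.104,5.000)–(3.000,5.489)
total: 8 segments, chained into 1 closed loop(s), length Σ = 5.219348

segments=8 loops=1 length=5.219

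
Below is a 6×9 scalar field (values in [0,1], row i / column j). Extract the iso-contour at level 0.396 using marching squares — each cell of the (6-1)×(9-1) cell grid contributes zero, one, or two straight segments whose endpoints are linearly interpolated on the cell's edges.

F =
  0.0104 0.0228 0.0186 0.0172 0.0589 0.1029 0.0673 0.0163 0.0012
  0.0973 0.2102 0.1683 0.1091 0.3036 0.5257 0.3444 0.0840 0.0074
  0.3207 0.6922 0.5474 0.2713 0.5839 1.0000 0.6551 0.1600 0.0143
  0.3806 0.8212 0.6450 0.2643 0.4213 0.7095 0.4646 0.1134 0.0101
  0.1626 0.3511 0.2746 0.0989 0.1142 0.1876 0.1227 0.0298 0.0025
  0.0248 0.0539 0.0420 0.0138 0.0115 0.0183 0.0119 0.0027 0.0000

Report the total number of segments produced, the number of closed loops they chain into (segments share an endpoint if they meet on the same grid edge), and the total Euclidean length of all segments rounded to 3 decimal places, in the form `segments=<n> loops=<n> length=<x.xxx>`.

cell (0,4): code 0100 → (0.693,5.000)–(1.000,4.416)
cell (0,5): code 1000 → (1.000,5.715)–(0.693,5.000)
cell (1,0): code 0100 → (1.385,1.000)–(2.000,0.203)
cell (1,1): code 1100 → (1.601,2.000)–(1.385,1.000)
cell (1,2): code 1000 → (2.000,2.548)–(1.601,2.000)
cell (1,3): code 0100 → (1.330,4.000)–(2.000,3.399)
cell (1,4): code 1110 → (1.000,4.416)–(1.330,4.000)
cell (1,5): code 1101 → (1.166,6.000)–(1.000,5.715)
cell (1,6): code 1000 → (2.000,6.523)–(1.166,6.000)
cell (2,0): code 0110 → (2.000,0.203)–(3.000,0.035)
cell (2,2): code 1001 → (3.000,2.654)–(2.000,2.548)
cell (2,3): code 0110 → (2.000,3.399)–(3.000,3.839)
cell (2,6): code 1001 → (3.000,6.195)–(2.000,6.523)
cell (3,0): code 0010 → (3.000,0.035)–(3.904,1.000)
cell (3,1): code 0011 → (3.904,1.000)–(3.672,2.000)
cell (3,2): code 0001 → (3.672,2.000)–(3.000,2.654)
cell (3,3): code 0010 → (3.000,3.839)–(3.082,4.000)
cell (3,4): code 0011 → (3.082,4.000)–(3.601,5.000)
cell (3,5): code 0011 → (3.601,5.000)–(3.201,6.000)
cell (3,6): code 0001 → (3.201,6.000)–(3.000,6.195)
total: 20 segments, chained into 2 closed loop(s), length Σ = 17.007204

segments=20 loops=2 length=17.007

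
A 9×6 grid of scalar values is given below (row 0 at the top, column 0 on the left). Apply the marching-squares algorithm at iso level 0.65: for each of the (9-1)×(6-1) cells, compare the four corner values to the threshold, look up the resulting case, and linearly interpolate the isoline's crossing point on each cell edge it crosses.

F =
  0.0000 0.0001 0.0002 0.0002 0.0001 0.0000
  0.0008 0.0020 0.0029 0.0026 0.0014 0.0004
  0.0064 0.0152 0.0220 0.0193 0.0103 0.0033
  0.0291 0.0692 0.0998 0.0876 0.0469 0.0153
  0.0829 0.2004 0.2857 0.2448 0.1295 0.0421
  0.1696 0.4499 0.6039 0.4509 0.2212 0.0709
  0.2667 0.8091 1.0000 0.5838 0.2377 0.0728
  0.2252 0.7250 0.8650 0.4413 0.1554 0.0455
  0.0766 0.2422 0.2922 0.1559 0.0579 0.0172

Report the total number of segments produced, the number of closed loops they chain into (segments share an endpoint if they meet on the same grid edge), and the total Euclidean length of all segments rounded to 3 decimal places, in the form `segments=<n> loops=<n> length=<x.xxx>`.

segments=8 loops=1 length=6.779

cell (5,0): code 0100 → (5.557,1.000)–(6.000,0.707)
cell (5,1): code 1100 → (5.116,2.000)–(5.557,1.000)
cell (5,2): code 1000 → (6.000,2.841)–(5.116,2.000)
cell (6,0): code 0110 → (6.000,0.707)–(7.000,0.850)
cell (6,2): code 1001 → (7.000,2.507)–(6.000,2.841)
cell (7,0): code 0010 → (7.000,0.850)–(7.155,1.000)
cell (7,1): code 0011 → (7.155,1.000)–(7.375,2.000)
cell (7,2): code 0001 → (7.375,2.000)–(7.000,2.507)
total: 8 segments, chained into 1 closed loop(s), length Σ = 6.779295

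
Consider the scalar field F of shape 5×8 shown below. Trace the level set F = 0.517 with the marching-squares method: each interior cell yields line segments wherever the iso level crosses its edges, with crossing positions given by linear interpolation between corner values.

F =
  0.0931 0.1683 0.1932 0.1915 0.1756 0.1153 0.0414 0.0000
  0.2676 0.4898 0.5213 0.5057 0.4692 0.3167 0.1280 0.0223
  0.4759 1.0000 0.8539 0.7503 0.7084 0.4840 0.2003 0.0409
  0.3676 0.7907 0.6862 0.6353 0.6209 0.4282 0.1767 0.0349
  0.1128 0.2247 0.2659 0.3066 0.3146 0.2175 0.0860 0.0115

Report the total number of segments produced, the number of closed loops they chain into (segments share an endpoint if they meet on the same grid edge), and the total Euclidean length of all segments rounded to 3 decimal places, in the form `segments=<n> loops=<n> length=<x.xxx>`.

segments=14 loops=1 length=12.041

cell (0,1): code 0100 → (0.987,2.000)–(1.000,1.863)
cell (0,2): code 1000 → (1.000,2.276)–(0.987,2.000)
cell (1,0): code 0100 → (1.053,1.000)–(2.000,0.078)
cell (1,1): code 1110 → (1.000,1.863)–(1.053,1.000)
cell (1,2): code 1101 → (1.046,3.000)–(1.000,2.276)
cell (1,3): code 1100 → (1.200,4.000)–(1.046,3.000)
cell (1,4): code 1000 → (2.000,4.853)–(1.200,4.000)
cell (2,0): code 0110 → (2.000,0.078)–(3.000,0.353)
cell (2,4): code 1001 → (3.000,4.539)–(2.000,4.853)
cell (3,0): code 0010 → (3.000,0.353)–(3.484,1.000)
cell (3,1): code 0011 → (3.484,1.000)–(3.403,2.000)
cell (3,2): code 0011 → (3.403,2.000)–(3.360,3.000)
cell (3,3): code 0011 → (3.360,3.000)–(3.339,4.000)
cell (3,4): code 0001 → (3.339,4.000)–(3.000,4.539)
total: 14 segments, chained into 1 closed loop(s), length Σ = 12.040662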